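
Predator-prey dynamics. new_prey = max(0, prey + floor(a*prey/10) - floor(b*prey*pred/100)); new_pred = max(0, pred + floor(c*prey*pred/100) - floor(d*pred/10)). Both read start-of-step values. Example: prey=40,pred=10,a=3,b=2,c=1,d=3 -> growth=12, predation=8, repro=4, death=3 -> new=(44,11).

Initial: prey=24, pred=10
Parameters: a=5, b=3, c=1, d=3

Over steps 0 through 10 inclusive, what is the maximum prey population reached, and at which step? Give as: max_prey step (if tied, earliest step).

Step 1: prey: 24+12-7=29; pred: 10+2-3=9
Step 2: prey: 29+14-7=36; pred: 9+2-2=9
Step 3: prey: 36+18-9=45; pred: 9+3-2=10
Step 4: prey: 45+22-13=54; pred: 10+4-3=11
Step 5: prey: 54+27-17=64; pred: 11+5-3=13
Step 6: prey: 64+32-24=72; pred: 13+8-3=18
Step 7: prey: 72+36-38=70; pred: 18+12-5=25
Step 8: prey: 70+35-52=53; pred: 25+17-7=35
Step 9: prey: 53+26-55=24; pred: 35+18-10=43
Step 10: prey: 24+12-30=6; pred: 43+10-12=41
Max prey = 72 at step 6

Answer: 72 6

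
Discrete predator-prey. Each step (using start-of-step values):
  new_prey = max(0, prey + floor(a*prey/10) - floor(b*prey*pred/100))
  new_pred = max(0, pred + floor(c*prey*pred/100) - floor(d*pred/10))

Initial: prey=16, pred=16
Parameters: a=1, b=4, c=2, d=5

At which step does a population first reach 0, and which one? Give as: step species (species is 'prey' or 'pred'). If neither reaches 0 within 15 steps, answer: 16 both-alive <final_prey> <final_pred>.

Step 1: prey: 16+1-10=7; pred: 16+5-8=13
Step 2: prey: 7+0-3=4; pred: 13+1-6=8
Step 3: prey: 4+0-1=3; pred: 8+0-4=4
Step 4: prey: 3+0-0=3; pred: 4+0-2=2
Step 5: prey: 3+0-0=3; pred: 2+0-1=1
Step 6: prey: 3+0-0=3; pred: 1+0-0=1
Steps 7-15: state stable at prey=3, pred=1 (no change)
No extinction within 15 steps

Answer: 16 both-alive 3 1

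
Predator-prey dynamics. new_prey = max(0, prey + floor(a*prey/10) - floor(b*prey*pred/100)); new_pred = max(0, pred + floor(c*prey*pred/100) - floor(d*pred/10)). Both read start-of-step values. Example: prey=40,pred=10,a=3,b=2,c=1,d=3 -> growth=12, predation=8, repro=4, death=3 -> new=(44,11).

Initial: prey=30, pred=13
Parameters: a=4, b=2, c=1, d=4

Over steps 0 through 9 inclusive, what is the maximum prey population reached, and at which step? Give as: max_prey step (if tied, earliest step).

Answer: 86 7

Derivation:
Step 1: prey: 30+12-7=35; pred: 13+3-5=11
Step 2: prey: 35+14-7=42; pred: 11+3-4=10
Step 3: prey: 42+16-8=50; pred: 10+4-4=10
Step 4: prey: 50+20-10=60; pred: 10+5-4=11
Step 5: prey: 60+24-13=71; pred: 11+6-4=13
Step 6: prey: 71+28-18=81; pred: 13+9-5=17
Step 7: prey: 81+32-27=86; pred: 17+13-6=24
Step 8: prey: 86+34-41=79; pred: 24+20-9=35
Step 9: prey: 79+31-55=55; pred: 35+27-14=48
Max prey = 86 at step 7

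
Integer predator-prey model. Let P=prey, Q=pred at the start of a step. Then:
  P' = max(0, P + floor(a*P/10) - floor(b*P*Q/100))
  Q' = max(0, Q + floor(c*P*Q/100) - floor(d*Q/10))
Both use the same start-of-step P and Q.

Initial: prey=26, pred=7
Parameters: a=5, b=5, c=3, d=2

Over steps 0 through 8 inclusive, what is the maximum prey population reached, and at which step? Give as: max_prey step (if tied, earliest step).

Answer: 30 1

Derivation:
Step 1: prey: 26+13-9=30; pred: 7+5-1=11
Step 2: prey: 30+15-16=29; pred: 11+9-2=18
Step 3: prey: 29+14-26=17; pred: 18+15-3=30
Step 4: prey: 17+8-25=0; pred: 30+15-6=39
Step 5: prey: 0+0-0=0; pred: 39+0-7=32
Step 6: prey: 0+0-0=0; pred: 32+0-6=26
Step 7: prey: 0+0-0=0; pred: 26+0-5=21
Step 8: prey: 0+0-0=0; pred: 21+0-4=17
Max prey = 30 at step 1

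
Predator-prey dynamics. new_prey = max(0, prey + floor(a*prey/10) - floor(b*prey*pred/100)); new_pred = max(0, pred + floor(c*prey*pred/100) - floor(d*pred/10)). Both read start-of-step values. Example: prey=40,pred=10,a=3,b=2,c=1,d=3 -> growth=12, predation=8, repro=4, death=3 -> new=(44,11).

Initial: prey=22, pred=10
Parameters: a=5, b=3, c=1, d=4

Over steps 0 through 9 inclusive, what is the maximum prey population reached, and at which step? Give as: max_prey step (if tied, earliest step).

Answer: 101 7

Derivation:
Step 1: prey: 22+11-6=27; pred: 10+2-4=8
Step 2: prey: 27+13-6=34; pred: 8+2-3=7
Step 3: prey: 34+17-7=44; pred: 7+2-2=7
Step 4: prey: 44+22-9=57; pred: 7+3-2=8
Step 5: prey: 57+28-13=72; pred: 8+4-3=9
Step 6: prey: 72+36-19=89; pred: 9+6-3=12
Step 7: prey: 89+44-32=101; pred: 12+10-4=18
Step 8: prey: 101+50-54=97; pred: 18+18-7=29
Step 9: prey: 97+48-84=61; pred: 29+28-11=46
Max prey = 101 at step 7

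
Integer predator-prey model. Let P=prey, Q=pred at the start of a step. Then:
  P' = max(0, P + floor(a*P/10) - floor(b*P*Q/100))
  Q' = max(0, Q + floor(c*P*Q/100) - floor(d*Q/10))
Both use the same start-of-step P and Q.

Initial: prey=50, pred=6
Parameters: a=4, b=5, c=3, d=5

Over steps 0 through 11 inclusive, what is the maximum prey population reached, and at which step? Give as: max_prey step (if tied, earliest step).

Answer: 55 1

Derivation:
Step 1: prey: 50+20-15=55; pred: 6+9-3=12
Step 2: prey: 55+22-33=44; pred: 12+19-6=25
Step 3: prey: 44+17-55=6; pred: 25+33-12=46
Step 4: prey: 6+2-13=0; pred: 46+8-23=31
Step 5: prey: 0+0-0=0; pred: 31+0-15=16
Step 6: prey: 0+0-0=0; pred: 16+0-8=8
Step 7: prey: 0+0-0=0; pred: 8+0-4=4
Step 8: prey: 0+0-0=0; pred: 4+0-2=2
Step 9: prey: 0+0-0=0; pred: 2+0-1=1
Step 10: prey: 0+0-0=0; pred: 1+0-0=1
Step 11: prey: 0+0-0=0; pred: 1+0-0=1
Max prey = 55 at step 1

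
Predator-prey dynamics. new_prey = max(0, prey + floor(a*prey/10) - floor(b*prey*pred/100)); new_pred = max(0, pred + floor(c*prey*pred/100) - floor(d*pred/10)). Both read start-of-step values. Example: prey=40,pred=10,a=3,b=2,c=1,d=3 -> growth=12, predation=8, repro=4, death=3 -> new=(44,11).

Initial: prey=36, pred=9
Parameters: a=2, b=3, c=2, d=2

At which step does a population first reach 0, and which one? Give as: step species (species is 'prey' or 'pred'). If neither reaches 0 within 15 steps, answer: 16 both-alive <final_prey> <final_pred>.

Answer: 16 both-alive 1 5

Derivation:
Step 1: prey: 36+7-9=34; pred: 9+6-1=14
Step 2: prey: 34+6-14=26; pred: 14+9-2=21
Step 3: prey: 26+5-16=15; pred: 21+10-4=27
Step 4: prey: 15+3-12=6; pred: 27+8-5=30
Step 5: prey: 6+1-5=2; pred: 30+3-6=27
Step 6: prey: 2+0-1=1; pred: 27+1-5=23
Step 7: prey: 1+0-0=1; pred: 23+0-4=19
Step 8: prey: 1+0-0=1; pred: 19+0-3=16
Step 9: prey: 1+0-0=1; pred: 16+0-3=13
Step 10: prey: 1+0-0=1; pred: 13+0-2=11
Step 11: prey: 1+0-0=1; pred: 11+0-2=9
Step 12: prey: 1+0-0=1; pred: 9+0-1=8
Step 13: prey: 1+0-0=1; pred: 8+0-1=7
Step 14: prey: 1+0-0=1; pred: 7+0-1=6
Step 15: prey: 1+0-0=1; pred: 6+0-1=5
No extinction within 15 steps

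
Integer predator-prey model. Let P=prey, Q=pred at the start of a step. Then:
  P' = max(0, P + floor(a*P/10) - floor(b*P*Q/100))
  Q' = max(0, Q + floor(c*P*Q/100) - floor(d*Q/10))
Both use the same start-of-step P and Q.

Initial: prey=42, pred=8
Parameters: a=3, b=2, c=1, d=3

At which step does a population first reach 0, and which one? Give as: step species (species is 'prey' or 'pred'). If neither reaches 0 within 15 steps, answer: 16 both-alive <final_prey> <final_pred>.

Step 1: prey: 42+12-6=48; pred: 8+3-2=9
Step 2: prey: 48+14-8=54; pred: 9+4-2=11
Step 3: prey: 54+16-11=59; pred: 11+5-3=13
Step 4: prey: 59+17-15=61; pred: 13+7-3=17
Step 5: prey: 61+18-20=59; pred: 17+10-5=22
Step 6: prey: 59+17-25=51; pred: 22+12-6=28
Step 7: prey: 51+15-28=38; pred: 28+14-8=34
Step 8: prey: 38+11-25=24; pred: 34+12-10=36
Step 9: prey: 24+7-17=14; pred: 36+8-10=34
Step 10: prey: 14+4-9=9; pred: 34+4-10=28
Step 11: prey: 9+2-5=6; pred: 28+2-8=22
Step 12: prey: 6+1-2=5; pred: 22+1-6=17
Step 13: prey: 5+1-1=5; pred: 17+0-5=12
Step 14: prey: 5+1-1=5; pred: 12+0-3=9
Step 15: prey: 5+1-0=6; pred: 9+0-2=7
No extinction within 15 steps

Answer: 16 both-alive 6 7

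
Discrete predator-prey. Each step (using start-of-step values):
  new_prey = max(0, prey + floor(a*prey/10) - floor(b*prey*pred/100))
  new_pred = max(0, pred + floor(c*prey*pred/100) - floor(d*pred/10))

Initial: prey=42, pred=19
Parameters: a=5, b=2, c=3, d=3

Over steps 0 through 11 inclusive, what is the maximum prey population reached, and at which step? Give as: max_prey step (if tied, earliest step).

Step 1: prey: 42+21-15=48; pred: 19+23-5=37
Step 2: prey: 48+24-35=37; pred: 37+53-11=79
Step 3: prey: 37+18-58=0; pred: 79+87-23=143
Step 4: prey: 0+0-0=0; pred: 143+0-42=101
Step 5: prey: 0+0-0=0; pred: 101+0-30=71
Step 6: prey: 0+0-0=0; pred: 71+0-21=50
Step 7: prey: 0+0-0=0; pred: 50+0-15=35
Step 8: prey: 0+0-0=0; pred: 35+0-10=25
Step 9: prey: 0+0-0=0; pred: 25+0-7=18
Step 10: prey: 0+0-0=0; pred: 18+0-5=13
Step 11: prey: 0+0-0=0; pred: 13+0-3=10
Max prey = 48 at step 1

Answer: 48 1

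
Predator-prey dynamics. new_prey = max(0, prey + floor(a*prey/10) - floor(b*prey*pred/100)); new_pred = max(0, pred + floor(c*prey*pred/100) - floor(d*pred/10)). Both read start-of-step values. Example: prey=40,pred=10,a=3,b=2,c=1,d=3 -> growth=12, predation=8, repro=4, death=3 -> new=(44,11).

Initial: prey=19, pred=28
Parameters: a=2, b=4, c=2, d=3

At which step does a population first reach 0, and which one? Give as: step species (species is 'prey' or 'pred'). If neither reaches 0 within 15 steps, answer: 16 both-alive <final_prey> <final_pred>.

Answer: 2 prey

Derivation:
Step 1: prey: 19+3-21=1; pred: 28+10-8=30
Step 2: prey: 1+0-1=0; pred: 30+0-9=21
First extinction: prey at step 2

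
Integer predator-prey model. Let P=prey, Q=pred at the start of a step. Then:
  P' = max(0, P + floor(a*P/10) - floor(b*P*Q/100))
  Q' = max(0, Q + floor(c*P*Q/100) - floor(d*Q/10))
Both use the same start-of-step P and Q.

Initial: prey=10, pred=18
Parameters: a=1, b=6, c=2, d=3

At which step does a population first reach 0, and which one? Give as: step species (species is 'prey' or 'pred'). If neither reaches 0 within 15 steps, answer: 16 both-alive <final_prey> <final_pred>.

Answer: 16 both-alive 1 3

Derivation:
Step 1: prey: 10+1-10=1; pred: 18+3-5=16
Step 2: prey: 1+0-0=1; pred: 16+0-4=12
Step 3: prey: 1+0-0=1; pred: 12+0-3=9
Step 4: prey: 1+0-0=1; pred: 9+0-2=7
Step 5: prey: 1+0-0=1; pred: 7+0-2=5
Step 6: prey: 1+0-0=1; pred: 5+0-1=4
Step 7: prey: 1+0-0=1; pred: 4+0-1=3
Step 8: prey: 1+0-0=1; pred: 3+0-0=3
Steps 9-15: state stable at prey=1, pred=3 (no change)
No extinction within 15 steps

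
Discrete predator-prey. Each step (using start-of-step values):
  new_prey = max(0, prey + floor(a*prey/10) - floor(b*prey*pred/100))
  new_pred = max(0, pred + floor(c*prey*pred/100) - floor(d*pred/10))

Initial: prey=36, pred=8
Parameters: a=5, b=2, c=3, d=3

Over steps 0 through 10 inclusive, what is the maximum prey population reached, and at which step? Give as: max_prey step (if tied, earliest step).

Step 1: prey: 36+18-5=49; pred: 8+8-2=14
Step 2: prey: 49+24-13=60; pred: 14+20-4=30
Step 3: prey: 60+30-36=54; pred: 30+54-9=75
Step 4: prey: 54+27-81=0; pred: 75+121-22=174
Step 5: prey: 0+0-0=0; pred: 174+0-52=122
Step 6: prey: 0+0-0=0; pred: 122+0-36=86
Step 7: prey: 0+0-0=0; pred: 86+0-25=61
Step 8: prey: 0+0-0=0; pred: 61+0-18=43
Step 9: prey: 0+0-0=0; pred: 43+0-12=31
Step 10: prey: 0+0-0=0; pred: 31+0-9=22
Max prey = 60 at step 2

Answer: 60 2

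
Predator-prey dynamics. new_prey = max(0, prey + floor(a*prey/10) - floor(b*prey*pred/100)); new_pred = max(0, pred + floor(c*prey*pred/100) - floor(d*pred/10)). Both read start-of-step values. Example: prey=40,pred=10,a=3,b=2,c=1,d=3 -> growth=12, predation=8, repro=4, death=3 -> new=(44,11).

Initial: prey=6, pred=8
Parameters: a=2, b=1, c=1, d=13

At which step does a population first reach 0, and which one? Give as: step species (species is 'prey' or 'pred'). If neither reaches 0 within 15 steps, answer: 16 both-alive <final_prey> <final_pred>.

Answer: 1 pred

Derivation:
Step 1: prey: 6+1-0=7; pred: 8+0-10=0
First extinction: pred at step 1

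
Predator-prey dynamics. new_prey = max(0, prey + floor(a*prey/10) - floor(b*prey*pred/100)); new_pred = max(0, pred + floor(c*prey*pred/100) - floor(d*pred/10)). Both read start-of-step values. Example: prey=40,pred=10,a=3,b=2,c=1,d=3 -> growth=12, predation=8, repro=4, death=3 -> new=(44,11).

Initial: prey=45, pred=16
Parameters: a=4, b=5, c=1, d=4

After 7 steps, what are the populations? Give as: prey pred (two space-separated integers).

Answer: 13 2

Derivation:
Step 1: prey: 45+18-36=27; pred: 16+7-6=17
Step 2: prey: 27+10-22=15; pred: 17+4-6=15
Step 3: prey: 15+6-11=10; pred: 15+2-6=11
Step 4: prey: 10+4-5=9; pred: 11+1-4=8
Step 5: prey: 9+3-3=9; pred: 8+0-3=5
Step 6: prey: 9+3-2=10; pred: 5+0-2=3
Step 7: prey: 10+4-1=13; pred: 3+0-1=2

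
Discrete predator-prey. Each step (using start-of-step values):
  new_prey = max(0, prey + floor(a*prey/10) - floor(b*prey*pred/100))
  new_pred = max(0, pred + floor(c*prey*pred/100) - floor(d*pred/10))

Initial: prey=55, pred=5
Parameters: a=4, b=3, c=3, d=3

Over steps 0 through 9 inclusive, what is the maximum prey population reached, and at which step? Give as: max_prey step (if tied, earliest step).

Answer: 72 2

Derivation:
Step 1: prey: 55+22-8=69; pred: 5+8-1=12
Step 2: prey: 69+27-24=72; pred: 12+24-3=33
Step 3: prey: 72+28-71=29; pred: 33+71-9=95
Step 4: prey: 29+11-82=0; pred: 95+82-28=149
Step 5: prey: 0+0-0=0; pred: 149+0-44=105
Step 6: prey: 0+0-0=0; pred: 105+0-31=74
Step 7: prey: 0+0-0=0; pred: 74+0-22=52
Step 8: prey: 0+0-0=0; pred: 52+0-15=37
Step 9: prey: 0+0-0=0; pred: 37+0-11=26
Max prey = 72 at step 2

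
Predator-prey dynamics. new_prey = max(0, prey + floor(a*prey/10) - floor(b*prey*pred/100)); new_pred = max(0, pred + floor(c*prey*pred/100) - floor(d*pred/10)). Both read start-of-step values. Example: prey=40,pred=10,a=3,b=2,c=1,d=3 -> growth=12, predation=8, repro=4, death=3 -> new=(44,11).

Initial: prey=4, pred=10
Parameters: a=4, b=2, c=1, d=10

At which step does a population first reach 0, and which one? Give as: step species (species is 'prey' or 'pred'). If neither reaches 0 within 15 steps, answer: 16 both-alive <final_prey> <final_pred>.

Step 1: prey: 4+1-0=5; pred: 10+0-10=0
First extinction: pred at step 1

Answer: 1 pred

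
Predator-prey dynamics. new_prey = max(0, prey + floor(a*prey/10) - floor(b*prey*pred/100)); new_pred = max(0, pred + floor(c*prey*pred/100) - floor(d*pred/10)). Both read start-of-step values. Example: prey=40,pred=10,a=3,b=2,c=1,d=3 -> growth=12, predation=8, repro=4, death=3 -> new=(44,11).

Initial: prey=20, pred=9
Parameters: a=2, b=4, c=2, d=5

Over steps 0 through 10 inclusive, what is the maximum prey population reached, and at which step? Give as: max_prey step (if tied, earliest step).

Answer: 37 10

Derivation:
Step 1: prey: 20+4-7=17; pred: 9+3-4=8
Step 2: prey: 17+3-5=15; pred: 8+2-4=6
Step 3: prey: 15+3-3=15; pred: 6+1-3=4
Step 4: prey: 15+3-2=16; pred: 4+1-2=3
Step 5: prey: 16+3-1=18; pred: 3+0-1=2
Step 6: prey: 18+3-1=20; pred: 2+0-1=1
Step 7: prey: 20+4-0=24; pred: 1+0-0=1
Step 8: prey: 24+4-0=28; pred: 1+0-0=1
Step 9: prey: 28+5-1=32; pred: 1+0-0=1
Step 10: prey: 32+6-1=37; pred: 1+0-0=1
Max prey = 37 at step 10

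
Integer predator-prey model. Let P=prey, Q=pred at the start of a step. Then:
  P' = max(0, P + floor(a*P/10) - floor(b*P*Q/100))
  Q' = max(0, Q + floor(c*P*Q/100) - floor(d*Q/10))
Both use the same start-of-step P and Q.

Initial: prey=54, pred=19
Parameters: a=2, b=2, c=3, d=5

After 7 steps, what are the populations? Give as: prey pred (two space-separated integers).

Answer: 0 5

Derivation:
Step 1: prey: 54+10-20=44; pred: 19+30-9=40
Step 2: prey: 44+8-35=17; pred: 40+52-20=72
Step 3: prey: 17+3-24=0; pred: 72+36-36=72
Step 4: prey: 0+0-0=0; pred: 72+0-36=36
Step 5: prey: 0+0-0=0; pred: 36+0-18=18
Step 6: prey: 0+0-0=0; pred: 18+0-9=9
Step 7: prey: 0+0-0=0; pred: 9+0-4=5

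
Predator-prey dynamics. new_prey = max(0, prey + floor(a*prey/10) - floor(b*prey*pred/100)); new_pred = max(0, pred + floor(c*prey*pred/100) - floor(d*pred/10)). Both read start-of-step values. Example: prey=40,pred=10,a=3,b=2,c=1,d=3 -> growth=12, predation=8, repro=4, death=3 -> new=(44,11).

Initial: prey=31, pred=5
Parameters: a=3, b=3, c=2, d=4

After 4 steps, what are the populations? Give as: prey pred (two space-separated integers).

Step 1: prey: 31+9-4=36; pred: 5+3-2=6
Step 2: prey: 36+10-6=40; pred: 6+4-2=8
Step 3: prey: 40+12-9=43; pred: 8+6-3=11
Step 4: prey: 43+12-14=41; pred: 11+9-4=16

Answer: 41 16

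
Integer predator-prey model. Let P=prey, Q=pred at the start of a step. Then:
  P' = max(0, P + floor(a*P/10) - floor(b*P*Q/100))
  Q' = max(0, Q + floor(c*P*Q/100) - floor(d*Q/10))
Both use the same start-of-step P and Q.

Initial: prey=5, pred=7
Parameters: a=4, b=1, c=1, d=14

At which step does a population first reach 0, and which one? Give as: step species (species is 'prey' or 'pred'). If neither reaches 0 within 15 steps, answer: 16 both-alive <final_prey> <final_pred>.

Answer: 1 pred

Derivation:
Step 1: prey: 5+2-0=7; pred: 7+0-9=0
First extinction: pred at step 1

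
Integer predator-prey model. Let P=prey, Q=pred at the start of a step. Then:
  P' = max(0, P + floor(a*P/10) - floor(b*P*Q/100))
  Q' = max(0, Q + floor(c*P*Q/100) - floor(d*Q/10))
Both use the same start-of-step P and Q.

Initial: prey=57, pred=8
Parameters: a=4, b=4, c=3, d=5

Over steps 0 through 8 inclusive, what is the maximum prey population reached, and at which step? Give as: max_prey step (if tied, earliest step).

Step 1: prey: 57+22-18=61; pred: 8+13-4=17
Step 2: prey: 61+24-41=44; pred: 17+31-8=40
Step 3: prey: 44+17-70=0; pred: 40+52-20=72
Step 4: prey: 0+0-0=0; pred: 72+0-36=36
Step 5: prey: 0+0-0=0; pred: 36+0-18=18
Step 6: prey: 0+0-0=0; pred: 18+0-9=9
Step 7: prey: 0+0-0=0; pred: 9+0-4=5
Step 8: prey: 0+0-0=0; pred: 5+0-2=3
Max prey = 61 at step 1

Answer: 61 1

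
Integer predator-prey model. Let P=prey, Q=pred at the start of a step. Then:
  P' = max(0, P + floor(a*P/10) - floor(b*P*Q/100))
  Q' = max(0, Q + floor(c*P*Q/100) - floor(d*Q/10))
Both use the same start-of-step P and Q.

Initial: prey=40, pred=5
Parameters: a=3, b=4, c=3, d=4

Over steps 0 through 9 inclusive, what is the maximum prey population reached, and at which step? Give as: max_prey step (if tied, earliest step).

Answer: 44 1

Derivation:
Step 1: prey: 40+12-8=44; pred: 5+6-2=9
Step 2: prey: 44+13-15=42; pred: 9+11-3=17
Step 3: prey: 42+12-28=26; pred: 17+21-6=32
Step 4: prey: 26+7-33=0; pred: 32+24-12=44
Step 5: prey: 0+0-0=0; pred: 44+0-17=27
Step 6: prey: 0+0-0=0; pred: 27+0-10=17
Step 7: prey: 0+0-0=0; pred: 17+0-6=11
Step 8: prey: 0+0-0=0; pred: 11+0-4=7
Step 9: prey: 0+0-0=0; pred: 7+0-2=5
Max prey = 44 at step 1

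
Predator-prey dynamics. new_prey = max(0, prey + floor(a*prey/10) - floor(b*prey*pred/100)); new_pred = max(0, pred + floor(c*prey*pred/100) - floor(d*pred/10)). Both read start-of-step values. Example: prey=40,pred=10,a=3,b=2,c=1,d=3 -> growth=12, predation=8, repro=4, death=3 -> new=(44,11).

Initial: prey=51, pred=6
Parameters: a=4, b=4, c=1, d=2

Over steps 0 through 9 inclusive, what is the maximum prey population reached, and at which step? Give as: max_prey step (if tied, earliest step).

Answer: 64 2

Derivation:
Step 1: prey: 51+20-12=59; pred: 6+3-1=8
Step 2: prey: 59+23-18=64; pred: 8+4-1=11
Step 3: prey: 64+25-28=61; pred: 11+7-2=16
Step 4: prey: 61+24-39=46; pred: 16+9-3=22
Step 5: prey: 46+18-40=24; pred: 22+10-4=28
Step 6: prey: 24+9-26=7; pred: 28+6-5=29
Step 7: prey: 7+2-8=1; pred: 29+2-5=26
Step 8: prey: 1+0-1=0; pred: 26+0-5=21
Step 9: prey: 0+0-0=0; pred: 21+0-4=17
Max prey = 64 at step 2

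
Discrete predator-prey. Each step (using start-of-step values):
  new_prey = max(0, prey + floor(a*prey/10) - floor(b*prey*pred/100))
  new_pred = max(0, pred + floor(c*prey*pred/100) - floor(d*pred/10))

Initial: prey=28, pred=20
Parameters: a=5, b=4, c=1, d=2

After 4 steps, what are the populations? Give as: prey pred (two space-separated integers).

Answer: 8 17

Derivation:
Step 1: prey: 28+14-22=20; pred: 20+5-4=21
Step 2: prey: 20+10-16=14; pred: 21+4-4=21
Step 3: prey: 14+7-11=10; pred: 21+2-4=19
Step 4: prey: 10+5-7=8; pred: 19+1-3=17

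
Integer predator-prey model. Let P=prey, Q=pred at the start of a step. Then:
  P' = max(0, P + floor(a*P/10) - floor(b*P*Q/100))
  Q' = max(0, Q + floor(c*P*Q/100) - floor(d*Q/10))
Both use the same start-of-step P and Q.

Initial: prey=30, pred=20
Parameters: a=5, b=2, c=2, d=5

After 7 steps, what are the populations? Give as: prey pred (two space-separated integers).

Step 1: prey: 30+15-12=33; pred: 20+12-10=22
Step 2: prey: 33+16-14=35; pred: 22+14-11=25
Step 3: prey: 35+17-17=35; pred: 25+17-12=30
Step 4: prey: 35+17-21=31; pred: 30+21-15=36
Step 5: prey: 31+15-22=24; pred: 36+22-18=40
Step 6: prey: 24+12-19=17; pred: 40+19-20=39
Step 7: prey: 17+8-13=12; pred: 39+13-19=33

Answer: 12 33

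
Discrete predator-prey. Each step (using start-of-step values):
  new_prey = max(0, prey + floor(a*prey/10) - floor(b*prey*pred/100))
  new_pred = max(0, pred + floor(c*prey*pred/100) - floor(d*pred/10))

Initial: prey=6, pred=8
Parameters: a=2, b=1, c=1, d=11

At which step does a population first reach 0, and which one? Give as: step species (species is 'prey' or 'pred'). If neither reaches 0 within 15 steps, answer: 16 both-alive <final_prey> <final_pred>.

Answer: 1 pred

Derivation:
Step 1: prey: 6+1-0=7; pred: 8+0-8=0
First extinction: pred at step 1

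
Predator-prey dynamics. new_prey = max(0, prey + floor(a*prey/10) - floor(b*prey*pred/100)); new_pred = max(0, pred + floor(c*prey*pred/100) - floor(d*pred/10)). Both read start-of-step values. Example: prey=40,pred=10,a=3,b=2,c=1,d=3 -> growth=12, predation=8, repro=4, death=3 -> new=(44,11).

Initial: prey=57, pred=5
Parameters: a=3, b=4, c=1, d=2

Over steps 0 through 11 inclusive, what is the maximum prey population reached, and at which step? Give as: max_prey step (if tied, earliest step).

Answer: 66 2

Derivation:
Step 1: prey: 57+17-11=63; pred: 5+2-1=6
Step 2: prey: 63+18-15=66; pred: 6+3-1=8
Step 3: prey: 66+19-21=64; pred: 8+5-1=12
Step 4: prey: 64+19-30=53; pred: 12+7-2=17
Step 5: prey: 53+15-36=32; pred: 17+9-3=23
Step 6: prey: 32+9-29=12; pred: 23+7-4=26
Step 7: prey: 12+3-12=3; pred: 26+3-5=24
Step 8: prey: 3+0-2=1; pred: 24+0-4=20
Step 9: prey: 1+0-0=1; pred: 20+0-4=16
Step 10: prey: 1+0-0=1; pred: 16+0-3=13
Step 11: prey: 1+0-0=1; pred: 13+0-2=11
Max prey = 66 at step 2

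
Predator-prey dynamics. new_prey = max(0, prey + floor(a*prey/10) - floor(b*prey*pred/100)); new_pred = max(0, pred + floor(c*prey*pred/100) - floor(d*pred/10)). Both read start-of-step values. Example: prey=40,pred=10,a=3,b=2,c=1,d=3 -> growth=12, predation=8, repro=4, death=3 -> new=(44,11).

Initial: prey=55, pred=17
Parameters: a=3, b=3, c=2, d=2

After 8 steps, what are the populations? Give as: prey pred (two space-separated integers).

Step 1: prey: 55+16-28=43; pred: 17+18-3=32
Step 2: prey: 43+12-41=14; pred: 32+27-6=53
Step 3: prey: 14+4-22=0; pred: 53+14-10=57
Step 4: prey: 0+0-0=0; pred: 57+0-11=46
Step 5: prey: 0+0-0=0; pred: 46+0-9=37
Step 6: prey: 0+0-0=0; pred: 37+0-7=30
Step 7: prey: 0+0-0=0; pred: 30+0-6=24
Step 8: prey: 0+0-0=0; pred: 24+0-4=20

Answer: 0 20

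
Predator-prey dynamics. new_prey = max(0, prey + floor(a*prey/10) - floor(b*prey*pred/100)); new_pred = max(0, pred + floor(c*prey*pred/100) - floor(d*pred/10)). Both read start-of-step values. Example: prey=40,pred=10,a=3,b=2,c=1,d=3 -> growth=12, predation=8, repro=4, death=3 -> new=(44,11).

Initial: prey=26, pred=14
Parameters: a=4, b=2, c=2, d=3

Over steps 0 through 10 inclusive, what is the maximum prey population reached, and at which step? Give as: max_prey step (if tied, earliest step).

Step 1: prey: 26+10-7=29; pred: 14+7-4=17
Step 2: prey: 29+11-9=31; pred: 17+9-5=21
Step 3: prey: 31+12-13=30; pred: 21+13-6=28
Step 4: prey: 30+12-16=26; pred: 28+16-8=36
Step 5: prey: 26+10-18=18; pred: 36+18-10=44
Step 6: prey: 18+7-15=10; pred: 44+15-13=46
Step 7: prey: 10+4-9=5; pred: 46+9-13=42
Step 8: prey: 5+2-4=3; pred: 42+4-12=34
Step 9: prey: 3+1-2=2; pred: 34+2-10=26
Step 10: prey: 2+0-1=1; pred: 26+1-7=20
Max prey = 31 at step 2

Answer: 31 2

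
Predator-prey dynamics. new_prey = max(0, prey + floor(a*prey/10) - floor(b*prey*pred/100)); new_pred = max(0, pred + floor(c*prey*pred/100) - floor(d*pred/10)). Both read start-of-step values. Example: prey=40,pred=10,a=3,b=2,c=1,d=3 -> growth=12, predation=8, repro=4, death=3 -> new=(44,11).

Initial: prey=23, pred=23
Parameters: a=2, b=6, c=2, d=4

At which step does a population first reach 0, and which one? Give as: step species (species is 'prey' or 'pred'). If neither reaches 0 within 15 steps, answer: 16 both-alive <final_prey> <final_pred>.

Answer: 1 prey

Derivation:
Step 1: prey: 23+4-31=0; pred: 23+10-9=24
First extinction: prey at step 1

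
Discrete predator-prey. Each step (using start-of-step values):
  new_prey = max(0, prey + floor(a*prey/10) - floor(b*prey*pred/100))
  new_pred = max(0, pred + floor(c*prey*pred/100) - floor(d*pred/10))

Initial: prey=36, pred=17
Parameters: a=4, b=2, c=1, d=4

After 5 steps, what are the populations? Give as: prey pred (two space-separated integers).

Answer: 49 19

Derivation:
Step 1: prey: 36+14-12=38; pred: 17+6-6=17
Step 2: prey: 38+15-12=41; pred: 17+6-6=17
Step 3: prey: 41+16-13=44; pred: 17+6-6=17
Step 4: prey: 44+17-14=47; pred: 17+7-6=18
Step 5: prey: 47+18-16=49; pred: 18+8-7=19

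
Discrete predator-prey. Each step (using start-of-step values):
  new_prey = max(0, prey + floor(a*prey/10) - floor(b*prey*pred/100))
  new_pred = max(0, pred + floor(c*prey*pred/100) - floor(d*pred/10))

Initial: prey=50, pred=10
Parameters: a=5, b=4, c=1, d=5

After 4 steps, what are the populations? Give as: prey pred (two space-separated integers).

Step 1: prey: 50+25-20=55; pred: 10+5-5=10
Step 2: prey: 55+27-22=60; pred: 10+5-5=10
Step 3: prey: 60+30-24=66; pred: 10+6-5=11
Step 4: prey: 66+33-29=70; pred: 11+7-5=13

Answer: 70 13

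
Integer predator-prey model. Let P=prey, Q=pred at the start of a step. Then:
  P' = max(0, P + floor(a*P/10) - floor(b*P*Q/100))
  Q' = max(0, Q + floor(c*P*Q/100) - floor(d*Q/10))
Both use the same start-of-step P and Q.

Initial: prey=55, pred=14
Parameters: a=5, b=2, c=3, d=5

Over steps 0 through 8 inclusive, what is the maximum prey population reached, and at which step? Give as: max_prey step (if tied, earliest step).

Answer: 67 1

Derivation:
Step 1: prey: 55+27-15=67; pred: 14+23-7=30
Step 2: prey: 67+33-40=60; pred: 30+60-15=75
Step 3: prey: 60+30-90=0; pred: 75+135-37=173
Step 4: prey: 0+0-0=0; pred: 173+0-86=87
Step 5: prey: 0+0-0=0; pred: 87+0-43=44
Step 6: prey: 0+0-0=0; pred: 44+0-22=22
Step 7: prey: 0+0-0=0; pred: 22+0-11=11
Step 8: prey: 0+0-0=0; pred: 11+0-5=6
Max prey = 67 at step 1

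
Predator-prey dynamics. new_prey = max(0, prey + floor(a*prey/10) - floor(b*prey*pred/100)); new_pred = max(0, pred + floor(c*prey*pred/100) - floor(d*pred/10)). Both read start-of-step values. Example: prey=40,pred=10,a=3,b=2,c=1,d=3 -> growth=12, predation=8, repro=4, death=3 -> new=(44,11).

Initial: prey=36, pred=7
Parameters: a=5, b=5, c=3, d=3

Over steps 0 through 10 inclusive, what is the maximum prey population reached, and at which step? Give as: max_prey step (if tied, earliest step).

Step 1: prey: 36+18-12=42; pred: 7+7-2=12
Step 2: prey: 42+21-25=38; pred: 12+15-3=24
Step 3: prey: 38+19-45=12; pred: 24+27-7=44
Step 4: prey: 12+6-26=0; pred: 44+15-13=46
Step 5: prey: 0+0-0=0; pred: 46+0-13=33
Step 6: prey: 0+0-0=0; pred: 33+0-9=24
Step 7: prey: 0+0-0=0; pred: 24+0-7=17
Step 8: prey: 0+0-0=0; pred: 17+0-5=12
Step 9: prey: 0+0-0=0; pred: 12+0-3=9
Step 10: prey: 0+0-0=0; pred: 9+0-2=7
Max prey = 42 at step 1

Answer: 42 1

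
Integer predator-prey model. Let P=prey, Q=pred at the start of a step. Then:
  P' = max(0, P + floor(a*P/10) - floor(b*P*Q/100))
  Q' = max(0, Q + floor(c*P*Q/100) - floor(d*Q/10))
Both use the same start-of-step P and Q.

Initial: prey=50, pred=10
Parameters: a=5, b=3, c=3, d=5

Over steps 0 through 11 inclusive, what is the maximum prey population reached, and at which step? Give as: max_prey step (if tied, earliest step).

Step 1: prey: 50+25-15=60; pred: 10+15-5=20
Step 2: prey: 60+30-36=54; pred: 20+36-10=46
Step 3: prey: 54+27-74=7; pred: 46+74-23=97
Step 4: prey: 7+3-20=0; pred: 97+20-48=69
Step 5: prey: 0+0-0=0; pred: 69+0-34=35
Step 6: prey: 0+0-0=0; pred: 35+0-17=18
Step 7: prey: 0+0-0=0; pred: 18+0-9=9
Step 8: prey: 0+0-0=0; pred: 9+0-4=5
Step 9: prey: 0+0-0=0; pred: 5+0-2=3
Step 10: prey: 0+0-0=0; pred: 3+0-1=2
Step 11: prey: 0+0-0=0; pred: 2+0-1=1
Max prey = 60 at step 1

Answer: 60 1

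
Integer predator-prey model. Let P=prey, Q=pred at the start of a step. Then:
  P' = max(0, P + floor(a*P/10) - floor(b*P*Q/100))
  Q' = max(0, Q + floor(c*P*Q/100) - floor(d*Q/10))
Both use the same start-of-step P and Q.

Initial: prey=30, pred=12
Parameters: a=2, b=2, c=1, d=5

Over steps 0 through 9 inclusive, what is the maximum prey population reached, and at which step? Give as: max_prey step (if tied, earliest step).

Answer: 63 9

Derivation:
Step 1: prey: 30+6-7=29; pred: 12+3-6=9
Step 2: prey: 29+5-5=29; pred: 9+2-4=7
Step 3: prey: 29+5-4=30; pred: 7+2-3=6
Step 4: prey: 30+6-3=33; pred: 6+1-3=4
Step 5: prey: 33+6-2=37; pred: 4+1-2=3
Step 6: prey: 37+7-2=42; pred: 3+1-1=3
Step 7: prey: 42+8-2=48; pred: 3+1-1=3
Step 8: prey: 48+9-2=55; pred: 3+1-1=3
Step 9: prey: 55+11-3=63; pred: 3+1-1=3
Max prey = 63 at step 9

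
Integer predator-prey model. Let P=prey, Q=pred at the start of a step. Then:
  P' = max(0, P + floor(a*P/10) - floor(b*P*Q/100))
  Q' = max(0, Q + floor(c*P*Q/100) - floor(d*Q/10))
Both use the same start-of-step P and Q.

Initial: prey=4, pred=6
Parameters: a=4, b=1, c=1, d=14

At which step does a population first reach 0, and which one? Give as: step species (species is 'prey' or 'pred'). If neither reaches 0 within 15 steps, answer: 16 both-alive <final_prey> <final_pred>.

Answer: 1 pred

Derivation:
Step 1: prey: 4+1-0=5; pred: 6+0-8=0
First extinction: pred at step 1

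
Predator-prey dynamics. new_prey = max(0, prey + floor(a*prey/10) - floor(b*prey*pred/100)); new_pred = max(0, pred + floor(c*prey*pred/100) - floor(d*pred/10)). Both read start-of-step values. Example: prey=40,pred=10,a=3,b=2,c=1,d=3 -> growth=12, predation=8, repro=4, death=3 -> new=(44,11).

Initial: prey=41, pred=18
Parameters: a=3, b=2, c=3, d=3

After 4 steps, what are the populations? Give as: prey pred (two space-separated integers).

Step 1: prey: 41+12-14=39; pred: 18+22-5=35
Step 2: prey: 39+11-27=23; pred: 35+40-10=65
Step 3: prey: 23+6-29=0; pred: 65+44-19=90
Step 4: prey: 0+0-0=0; pred: 90+0-27=63

Answer: 0 63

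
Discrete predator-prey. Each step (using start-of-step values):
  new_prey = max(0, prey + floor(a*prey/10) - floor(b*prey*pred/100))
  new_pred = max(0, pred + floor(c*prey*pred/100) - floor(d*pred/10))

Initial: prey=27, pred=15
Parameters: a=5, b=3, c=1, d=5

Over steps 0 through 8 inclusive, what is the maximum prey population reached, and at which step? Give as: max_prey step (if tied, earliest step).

Answer: 140 8

Derivation:
Step 1: prey: 27+13-12=28; pred: 15+4-7=12
Step 2: prey: 28+14-10=32; pred: 12+3-6=9
Step 3: prey: 32+16-8=40; pred: 9+2-4=7
Step 4: prey: 40+20-8=52; pred: 7+2-3=6
Step 5: prey: 52+26-9=69; pred: 6+3-3=6
Step 6: prey: 69+34-12=91; pred: 6+4-3=7
Step 7: prey: 91+45-19=117; pred: 7+6-3=10
Step 8: prey: 117+58-35=140; pred: 10+11-5=16
Max prey = 140 at step 8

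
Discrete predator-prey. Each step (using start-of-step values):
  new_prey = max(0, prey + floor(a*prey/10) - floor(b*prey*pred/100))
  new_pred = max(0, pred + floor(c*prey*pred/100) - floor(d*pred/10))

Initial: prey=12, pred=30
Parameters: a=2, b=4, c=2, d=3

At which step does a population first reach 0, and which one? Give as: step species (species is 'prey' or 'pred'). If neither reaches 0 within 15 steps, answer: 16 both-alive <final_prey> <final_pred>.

Step 1: prey: 12+2-14=0; pred: 30+7-9=28
First extinction: prey at step 1

Answer: 1 prey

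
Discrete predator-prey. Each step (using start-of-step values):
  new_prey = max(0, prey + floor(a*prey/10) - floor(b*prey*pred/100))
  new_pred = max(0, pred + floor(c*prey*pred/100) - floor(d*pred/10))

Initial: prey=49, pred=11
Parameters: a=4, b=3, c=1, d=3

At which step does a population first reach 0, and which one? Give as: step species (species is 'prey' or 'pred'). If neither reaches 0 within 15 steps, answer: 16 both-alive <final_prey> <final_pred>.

Step 1: prey: 49+19-16=52; pred: 11+5-3=13
Step 2: prey: 52+20-20=52; pred: 13+6-3=16
Step 3: prey: 52+20-24=48; pred: 16+8-4=20
Step 4: prey: 48+19-28=39; pred: 20+9-6=23
Step 5: prey: 39+15-26=28; pred: 23+8-6=25
Step 6: prey: 28+11-21=18; pred: 25+7-7=25
Step 7: prey: 18+7-13=12; pred: 25+4-7=22
Step 8: prey: 12+4-7=9; pred: 22+2-6=18
Step 9: prey: 9+3-4=8; pred: 18+1-5=14
Step 10: prey: 8+3-3=8; pred: 14+1-4=11
Step 11: prey: 8+3-2=9; pred: 11+0-3=8
Step 12: prey: 9+3-2=10; pred: 8+0-2=6
Step 13: prey: 10+4-1=13; pred: 6+0-1=5
Step 14: prey: 13+5-1=17; pred: 5+0-1=4
Step 15: prey: 17+6-2=21; pred: 4+0-1=3
No extinction within 15 steps

Answer: 16 both-alive 21 3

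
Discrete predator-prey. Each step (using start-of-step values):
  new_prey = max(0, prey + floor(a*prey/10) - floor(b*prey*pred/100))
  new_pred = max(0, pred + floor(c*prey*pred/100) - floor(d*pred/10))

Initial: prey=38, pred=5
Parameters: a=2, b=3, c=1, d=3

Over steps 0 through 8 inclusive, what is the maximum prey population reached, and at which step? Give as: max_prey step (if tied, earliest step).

Answer: 43 3

Derivation:
Step 1: prey: 38+7-5=40; pred: 5+1-1=5
Step 2: prey: 40+8-6=42; pred: 5+2-1=6
Step 3: prey: 42+8-7=43; pred: 6+2-1=7
Step 4: prey: 43+8-9=42; pred: 7+3-2=8
Step 5: prey: 42+8-10=40; pred: 8+3-2=9
Step 6: prey: 40+8-10=38; pred: 9+3-2=10
Step 7: prey: 38+7-11=34; pred: 10+3-3=10
Step 8: prey: 34+6-10=30; pred: 10+3-3=10
Max prey = 43 at step 3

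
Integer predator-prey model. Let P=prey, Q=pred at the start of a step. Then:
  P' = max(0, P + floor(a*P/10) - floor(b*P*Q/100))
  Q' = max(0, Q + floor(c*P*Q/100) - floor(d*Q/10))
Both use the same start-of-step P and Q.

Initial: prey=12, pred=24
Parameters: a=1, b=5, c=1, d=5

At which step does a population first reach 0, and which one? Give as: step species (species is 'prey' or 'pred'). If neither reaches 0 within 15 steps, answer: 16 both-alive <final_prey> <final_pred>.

Answer: 1 prey

Derivation:
Step 1: prey: 12+1-14=0; pred: 24+2-12=14
First extinction: prey at step 1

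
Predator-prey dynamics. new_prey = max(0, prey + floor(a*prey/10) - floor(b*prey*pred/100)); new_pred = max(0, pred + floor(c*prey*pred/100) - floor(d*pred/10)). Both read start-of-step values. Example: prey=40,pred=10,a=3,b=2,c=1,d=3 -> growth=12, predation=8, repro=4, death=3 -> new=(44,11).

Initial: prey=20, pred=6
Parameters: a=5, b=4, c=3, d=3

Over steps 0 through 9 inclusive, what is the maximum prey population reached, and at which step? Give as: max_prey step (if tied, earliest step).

Answer: 32 3

Derivation:
Step 1: prey: 20+10-4=26; pred: 6+3-1=8
Step 2: prey: 26+13-8=31; pred: 8+6-2=12
Step 3: prey: 31+15-14=32; pred: 12+11-3=20
Step 4: prey: 32+16-25=23; pred: 20+19-6=33
Step 5: prey: 23+11-30=4; pred: 33+22-9=46
Step 6: prey: 4+2-7=0; pred: 46+5-13=38
Step 7: prey: 0+0-0=0; pred: 38+0-11=27
Step 8: prey: 0+0-0=0; pred: 27+0-8=19
Step 9: prey: 0+0-0=0; pred: 19+0-5=14
Max prey = 32 at step 3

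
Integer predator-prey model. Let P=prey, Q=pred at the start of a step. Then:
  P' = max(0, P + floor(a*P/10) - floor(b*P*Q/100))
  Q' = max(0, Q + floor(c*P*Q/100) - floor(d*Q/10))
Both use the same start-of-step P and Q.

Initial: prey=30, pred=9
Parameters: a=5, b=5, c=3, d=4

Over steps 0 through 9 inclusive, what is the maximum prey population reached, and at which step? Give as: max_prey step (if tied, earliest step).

Answer: 32 1

Derivation:
Step 1: prey: 30+15-13=32; pred: 9+8-3=14
Step 2: prey: 32+16-22=26; pred: 14+13-5=22
Step 3: prey: 26+13-28=11; pred: 22+17-8=31
Step 4: prey: 11+5-17=0; pred: 31+10-12=29
Step 5: prey: 0+0-0=0; pred: 29+0-11=18
Step 6: prey: 0+0-0=0; pred: 18+0-7=11
Step 7: prey: 0+0-0=0; pred: 11+0-4=7
Step 8: prey: 0+0-0=0; pred: 7+0-2=5
Step 9: prey: 0+0-0=0; pred: 5+0-2=3
Max prey = 32 at step 1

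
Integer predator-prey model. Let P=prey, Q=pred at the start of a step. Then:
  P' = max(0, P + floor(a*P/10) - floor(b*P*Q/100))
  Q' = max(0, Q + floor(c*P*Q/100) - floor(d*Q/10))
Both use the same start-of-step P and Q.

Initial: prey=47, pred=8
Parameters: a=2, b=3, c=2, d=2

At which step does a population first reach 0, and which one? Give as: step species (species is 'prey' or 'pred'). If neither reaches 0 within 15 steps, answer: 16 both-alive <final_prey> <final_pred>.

Answer: 5 prey

Derivation:
Step 1: prey: 47+9-11=45; pred: 8+7-1=14
Step 2: prey: 45+9-18=36; pred: 14+12-2=24
Step 3: prey: 36+7-25=18; pred: 24+17-4=37
Step 4: prey: 18+3-19=2; pred: 37+13-7=43
Step 5: prey: 2+0-2=0; pred: 43+1-8=36
First extinction: prey at step 5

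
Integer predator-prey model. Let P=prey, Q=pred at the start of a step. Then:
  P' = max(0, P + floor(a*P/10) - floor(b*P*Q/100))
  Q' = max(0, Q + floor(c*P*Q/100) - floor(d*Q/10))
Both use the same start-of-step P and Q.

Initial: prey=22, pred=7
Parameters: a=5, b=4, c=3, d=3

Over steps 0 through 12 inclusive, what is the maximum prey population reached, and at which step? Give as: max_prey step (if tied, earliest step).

Step 1: prey: 22+11-6=27; pred: 7+4-2=9
Step 2: prey: 27+13-9=31; pred: 9+7-2=14
Step 3: prey: 31+15-17=29; pred: 14+13-4=23
Step 4: prey: 29+14-26=17; pred: 23+20-6=37
Step 5: prey: 17+8-25=0; pred: 37+18-11=44
Step 6: prey: 0+0-0=0; pred: 44+0-13=31
Step 7: prey: 0+0-0=0; pred: 31+0-9=22
Step 8: prey: 0+0-0=0; pred: 22+0-6=16
Step 9: prey: 0+0-0=0; pred: 16+0-4=12
Step 10: prey: 0+0-0=0; pred: 12+0-3=9
Step 11: prey: 0+0-0=0; pred: 9+0-2=7
Step 12: prey: 0+0-0=0; pred: 7+0-2=5
Max prey = 31 at step 2

Answer: 31 2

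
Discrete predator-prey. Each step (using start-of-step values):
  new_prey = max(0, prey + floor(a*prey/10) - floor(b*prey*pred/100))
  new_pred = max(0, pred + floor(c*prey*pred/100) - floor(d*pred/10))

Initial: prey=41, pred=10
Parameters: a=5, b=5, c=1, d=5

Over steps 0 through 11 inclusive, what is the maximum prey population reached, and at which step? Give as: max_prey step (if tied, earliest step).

Step 1: prey: 41+20-20=41; pred: 10+4-5=9
Step 2: prey: 41+20-18=43; pred: 9+3-4=8
Step 3: prey: 43+21-17=47; pred: 8+3-4=7
Step 4: prey: 47+23-16=54; pred: 7+3-3=7
Step 5: prey: 54+27-18=63; pred: 7+3-3=7
Step 6: prey: 63+31-22=72; pred: 7+4-3=8
Step 7: prey: 72+36-28=80; pred: 8+5-4=9
Step 8: prey: 80+40-36=84; pred: 9+7-4=12
Step 9: prey: 84+42-50=76; pred: 12+10-6=16
Step 10: prey: 76+38-60=54; pred: 16+12-8=20
Step 11: prey: 54+27-54=27; pred: 20+10-10=20
Max prey = 84 at step 8

Answer: 84 8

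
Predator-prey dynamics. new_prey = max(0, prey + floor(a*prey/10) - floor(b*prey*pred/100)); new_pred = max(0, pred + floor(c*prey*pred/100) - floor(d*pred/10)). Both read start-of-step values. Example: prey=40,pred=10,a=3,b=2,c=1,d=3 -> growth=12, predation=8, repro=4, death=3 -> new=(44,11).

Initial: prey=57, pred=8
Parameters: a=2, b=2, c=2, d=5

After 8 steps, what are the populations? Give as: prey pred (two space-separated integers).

Answer: 1 8

Derivation:
Step 1: prey: 57+11-9=59; pred: 8+9-4=13
Step 2: prey: 59+11-15=55; pred: 13+15-6=22
Step 3: prey: 55+11-24=42; pred: 22+24-11=35
Step 4: prey: 42+8-29=21; pred: 35+29-17=47
Step 5: prey: 21+4-19=6; pred: 47+19-23=43
Step 6: prey: 6+1-5=2; pred: 43+5-21=27
Step 7: prey: 2+0-1=1; pred: 27+1-13=15
Step 8: prey: 1+0-0=1; pred: 15+0-7=8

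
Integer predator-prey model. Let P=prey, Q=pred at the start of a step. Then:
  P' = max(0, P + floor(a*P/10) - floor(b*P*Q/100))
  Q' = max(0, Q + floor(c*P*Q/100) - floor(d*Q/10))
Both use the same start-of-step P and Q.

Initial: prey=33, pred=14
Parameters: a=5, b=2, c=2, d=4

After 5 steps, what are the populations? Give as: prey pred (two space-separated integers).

Step 1: prey: 33+16-9=40; pred: 14+9-5=18
Step 2: prey: 40+20-14=46; pred: 18+14-7=25
Step 3: prey: 46+23-23=46; pred: 25+23-10=38
Step 4: prey: 46+23-34=35; pred: 38+34-15=57
Step 5: prey: 35+17-39=13; pred: 57+39-22=74

Answer: 13 74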